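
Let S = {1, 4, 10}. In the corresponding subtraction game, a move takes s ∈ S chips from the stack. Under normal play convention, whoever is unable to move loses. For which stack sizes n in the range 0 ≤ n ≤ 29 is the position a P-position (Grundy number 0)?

G(0) = 0
G(1) = mex{0} = 1
G(2) = mex{1} = 0
G(3) = mex{0} = 1
G(4) = mex{1,0} = 2
G(5) = mex{2,1} = 0
G(6) = mex{0,0} = 1
G(7) = mex{1,1} = 0
G(8) = mex{0,2} = 1
G(9) = mex{1,0} = 2
G(10) = mex{2,1,0} = 3
G(11) = mex{3,0,1} = 2
G(12) = mex{2,1,0} = 3
G(13) = mex{3,2,1} = 0
G(14) = mex{0,3,2} = 1
G(15) = mex{1,2,0} = 3
G(16) = mex{3,3,1} = 0
G(17) = mex{0,0,0} = 1
G(18) = mex{1,1,1} = 0
G(19) = mex{0,3,2} = 1
G(20) = mex{1,0,3} = 2
G(21) = mex{2,1,2} = 0
G(22) = mex{0,0,3} = 1
G(23) = mex{1,1,0} = 2
G(24) = mex{2,2,1} = 0
G(25) = mex{0,0,3} = 1
G(26) = mex{1,1,0} = 2
G(27) = mex{2,2,1} = 0
G(28) = mex{0,0,0} = 1
G(29) = mex{1,1,1} = 0
P-positions are exactly the n with G(n) = 0.

0, 2, 5, 7, 13, 16, 18, 21, 24, 27, 29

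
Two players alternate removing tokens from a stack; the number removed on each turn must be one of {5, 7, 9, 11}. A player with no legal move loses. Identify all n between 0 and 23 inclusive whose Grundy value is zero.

G(0) = 0
G(1) = mex{} = 0
G(2) = mex{} = 0
G(3) = mex{} = 0
G(4) = mex{} = 0
G(5) = mex{0} = 1
G(6) = mex{0} = 1
G(7) = mex{0,0} = 1
G(8) = mex{0,0} = 1
G(9) = mex{0,0,0} = 1
G(10) = mex{1,0,0} = 2
G(11) = mex{1,0,0,0} = 2
G(12) = mex{1,1,0,0} = 2
G(13) = mex{1,1,0,0} = 2
G(14) = mex{1,1,1,0} = 2
G(15) = mex{2,1,1,0} = 3
G(16) = mex{2,1,1,1} = 0
G(17) = mex{2,2,1,1} = 0
G(18) = mex{2,2,1,1} = 0
G(19) = mex{2,2,2,1} = 0
G(20) = mex{3,2,2,1} = 0
G(21) = mex{0,2,2,2} = 1
G(22) = mex{0,3,2,2} = 1
G(23) = mex{0,0,2,2} = 1
P-positions are exactly the n with G(n) = 0.

0, 1, 2, 3, 4, 16, 17, 18, 19, 20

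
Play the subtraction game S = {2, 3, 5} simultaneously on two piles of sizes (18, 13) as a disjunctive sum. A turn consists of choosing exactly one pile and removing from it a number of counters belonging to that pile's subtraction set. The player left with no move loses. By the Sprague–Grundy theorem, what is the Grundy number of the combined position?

All piles use S = {2, 3, 5}:
G(0) = 0
G(1) = mex{} = 0
G(2) = mex{0} = 1
G(3) = mex{0,0} = 1
G(4) = mex{1,0} = 2
G(5) = mex{1,1,0} = 2
G(6) = mex{2,1,0} = 3
G(7) = mex{2,2,1} = 0
G(8) = mex{3,2,1} = 0
G(9) = mex{0,3,2} = 1
G(10) = mex{0,0,2} = 1
G(11) = mex{1,0,3} = 2
G(12) = mex{1,1,0} = 2
G(13) = mex{2,1,0} = 3
G(14) = mex{2,2,1} = 0
G(15) = mex{3,2,1} = 0
G(16) = mex{0,3,2} = 1
G(17) = mex{0,0,2} = 1
G(18) = mex{1,0,3} = 2
Pile A: G(18) = 2.
Pile B: G(13) = 3.
Combined Grundy value = 2 ⊕ 3 = 1.

1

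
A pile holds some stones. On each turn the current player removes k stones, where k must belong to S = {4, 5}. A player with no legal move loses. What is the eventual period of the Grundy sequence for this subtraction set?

9

n :  0  1  2  3  4  5  6  7  8  9 10 11 12 13 14 15 16 17 18 19
G :  0  0  0  0  1  1  1  1  2  0  0  0  0  1  1  1  1  2  0  0
G(n+9) = G(n) holds for n = 0,…,4 (a full window of length max(S) = 5), so the sequence is purely periodic with period 9.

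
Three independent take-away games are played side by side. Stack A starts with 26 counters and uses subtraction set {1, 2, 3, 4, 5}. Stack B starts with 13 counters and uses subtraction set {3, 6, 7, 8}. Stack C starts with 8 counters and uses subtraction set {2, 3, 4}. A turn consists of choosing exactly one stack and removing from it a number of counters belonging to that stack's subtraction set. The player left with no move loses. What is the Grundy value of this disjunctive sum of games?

Stack A, S = {1, 2, 3, 4, 5}:
n :  0  1  2  3  4  5  6  7  8  9 10 11 12 13 14 15 16 17 18 19 20 21 22 23 24 25 26
G :  0  1  2  3  4  5  0  1  2  3  4  5  0  1  2  3  4  5  0  1  2  3  4  5  0  1  2
G_A(26) = 2.
Stack B, S = {3, 6, 7, 8}:
G(0) = 0
G(1) = mex{} = 0
G(2) = mex{} = 0
G(3) = mex{0} = 1
G(4) = mex{0} = 1
G(5) = mex{0} = 1
G(6) = mex{1,0} = 2
G(7) = mex{1,0,0} = 2
G(8) = mex{1,0,0,0} = 2
G(9) = mex{2,1,0,0} = 3
G(10) = mex{2,1,1,0} = 3
G(11) = mex{2,1,1,1} = 0
G(12) = mex{3,2,1,1} = 0
G(13) = mex{3,2,2,1} = 0
G_B(13) = 0.
Stack C, S = {2, 3, 4}:
G(0) = 0
G(1) = mex{} = 0
G(2) = mex{0} = 1
G(3) = mex{0,0} = 1
G(4) = mex{1,0,0} = 2
G(5) = mex{1,1,0} = 2
G(6) = mex{2,1,1} = 0
G(7) = mex{2,2,1} = 0
G(8) = mex{0,2,2} = 1
G_C(8) = 1.
Combined Grundy value = 2 ⊕ 0 ⊕ 1 = 3.

3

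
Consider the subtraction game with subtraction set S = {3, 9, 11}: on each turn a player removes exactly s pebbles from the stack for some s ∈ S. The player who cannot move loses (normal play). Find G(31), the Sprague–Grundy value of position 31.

G(0) = 0
G(1) = mex{} = 0
G(2) = mex{} = 0
G(3) = mex{0} = 1
G(4) = mex{0} = 1
G(5) = mex{0} = 1
G(6) = mex{1} = 0
G(7) = mex{1} = 0
G(8) = mex{1} = 0
G(9) = mex{0,0} = 1
G(10) = mex{0,0} = 1
G(11) = mex{0,0,0} = 1
G(12) = mex{1,1,0} = 2
G(13) = mex{1,1,0} = 2
G(14) = mex{1,1,1} = 0
G(15) = mex{2,0,1} = 3
G(16) = mex{2,0,1} = 3
G(17) = mex{0,0,0} = 1
G(18) = mex{3,1,0} = 2
G(19) = mex{3,1,0} = 2
G(20) = mex{1,1,1} = 0
G(21) = mex{2,2,1} = 0
G(22) = mex{2,2,1} = 0
G(23) = mex{0,0,2} = 1
G(24) = mex{0,3,2} = 1
G(25) = mex{0,3,0} = 1
G(26) = mex{1,1,3} = 0
G(27) = mex{1,2,3} = 0
G(28) = mex{1,2,1} = 0
G(29) = mex{0,0,2} = 1
G(30) = mex{0,0,2} = 1
G(31) = mex{0,0,0} = 1

1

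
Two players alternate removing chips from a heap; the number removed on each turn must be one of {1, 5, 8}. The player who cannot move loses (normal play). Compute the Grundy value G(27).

n :  0  1  2  3  4  5  6  7  8  9 10 11 12 13 14 15 16 17 18 19 20 21 22 23 24 25 26 27
G :  0  1  0  1  0  1  0  1  2  3  2  3  2  0  1  0  1  0  1  0  1  2  3  2  3  2  0  1

1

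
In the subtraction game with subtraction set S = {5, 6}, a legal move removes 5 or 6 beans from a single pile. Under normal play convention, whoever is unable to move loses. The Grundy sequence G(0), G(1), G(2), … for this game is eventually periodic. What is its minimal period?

11

n :  0  1  2  3  4  5  6  7  8  9 10 11 12 13 14 15 16 17 18 19 20 21 22 23
G :  0  0  0  0  0  1  1  1  1  1  2  0  0  0  0  0  1  1  1  1  1  2  0  0
G(n+11) = G(n) holds for n = 0,…,5 (a full window of length max(S) = 6), so the sequence is purely periodic with period 11.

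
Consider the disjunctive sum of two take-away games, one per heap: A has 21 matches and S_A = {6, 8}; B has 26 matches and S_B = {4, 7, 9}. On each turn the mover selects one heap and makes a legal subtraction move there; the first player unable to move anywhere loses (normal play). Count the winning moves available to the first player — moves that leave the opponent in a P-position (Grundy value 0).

Heap A, S = {6, 8}:
G(0) = 0
G(1) = mex{} = 0
G(2) = mex{} = 0
G(3) = mex{} = 0
G(4) = mex{} = 0
G(5) = mex{} = 0
G(6) = mex{0} = 1
G(7) = mex{0} = 1
G(8) = mex{0,0} = 1
G(9) = mex{0,0} = 1
G(10) = mex{0,0} = 1
G(11) = mex{0,0} = 1
G(12) = mex{1,0} = 2
G(13) = mex{1,0} = 2
G(14) = mex{1,1} = 0
G(15) = mex{1,1} = 0
G(16) = mex{1,1} = 0
G(17) = mex{1,1} = 0
G(18) = mex{2,1} = 0
G(19) = mex{2,1} = 0
G(20) = mex{0,2} = 1
G(21) = mex{0,2} = 1
G_A(21) = 1.
Heap B, S = {4, 7, 9}:
n :  0  1  2  3  4  5  6  7  8  9 10 11 12 13 14 15 16 17 18 19 20 21 22 23 24 25 26
G :  0  0  0  0  1  1  1  1  2  2  2  2  3  0  0  0  0  1  1  1  1  2  2  2  2  3  0
G_B(26) = 0.
Combined Grundy value = 1 ⊕ 0 = 1.
A winning move leaves total XOR = 0, i.e. changes one component's Grundy value g to g ⊕ X where X is the current total.
Heap A: need g' = 1⊕1 = 0. Options: 21−6→G=0, 21−8→G=2. Hits: 1.
Heap B: need g' = 0⊕1 = 1. Options: 26−4→G=2, 26−7→G=1, 26−9→G=1. Hits: 2.

3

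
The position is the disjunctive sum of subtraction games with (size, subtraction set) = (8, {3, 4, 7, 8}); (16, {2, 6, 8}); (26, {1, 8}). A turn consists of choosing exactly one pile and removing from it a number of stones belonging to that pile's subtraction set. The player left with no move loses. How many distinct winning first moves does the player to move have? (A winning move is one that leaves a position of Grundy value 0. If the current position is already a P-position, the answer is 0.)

Pile A, S = {3, 4, 7, 8}:
n : 0 1 2 3 4 5 6 7 8
G : 0 0 0 1 1 1 2 2 2
G_A(8) = 2.
Pile B, S = {2, 6, 8}:
G(0) = 0
G(1) = mex{} = 0
G(2) = mex{0} = 1
G(3) = mex{0} = 1
G(4) = mex{1} = 0
G(5) = mex{1} = 0
G(6) = mex{0,0} = 1
G(7) = mex{0,0} = 1
G(8) = mex{1,1,0} = 2
G(9) = mex{1,1,0} = 2
G(10) = mex{2,0,1} = 3
G(11) = mex{2,0,1} = 3
G(12) = mex{3,1,0} = 2
G(13) = mex{3,1,0} = 2
G(14) = mex{2,2,1} = 0
G(15) = mex{2,2,1} = 0
G(16) = mex{0,3,2} = 1
G_B(16) = 1.
Pile C, S = {1, 8}:
n :  0  1  2  3  4  5  6  7  8  9 10 11 12 13 14 15 16 17 18 19 20 21 22 23 24 25 26
G :  0  1  0  1  0  1  0  1  2  0  1  0  1  0  1  0  1  2  0  1  0  1  0  1  0  1  2
G_C(26) = 2.
Combined Grundy value = 2 ⊕ 1 ⊕ 2 = 1.
A winning move leaves total XOR = 0, i.e. changes one component's Grundy value g to g ⊕ X where X is the current total.
Pile A: need g' = 2⊕1 = 3. Options: 8−3→G=1, 8−4→G=1, 8−7→G=0, 8−8→G=0. Hits: 0.
Pile B: need g' = 1⊕1 = 0. Options: 16−2→G=0, 16−6→G=3, 16−8→G=2. Hits: 1.
Pile C: need g' = 2⊕1 = 3. Options: 26−1→G=1, 26−8→G=0. Hits: 0.

1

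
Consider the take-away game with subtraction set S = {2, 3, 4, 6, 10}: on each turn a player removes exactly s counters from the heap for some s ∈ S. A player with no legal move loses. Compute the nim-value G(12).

G(0) = 0
G(1) = mex{} = 0
G(2) = mex{0} = 1
G(3) = mex{0,0} = 1
G(4) = mex{1,0,0} = 2
G(5) = mex{1,1,0} = 2
G(6) = mex{2,1,1,0} = 3
G(7) = mex{2,2,1,0} = 3
G(8) = mex{3,2,2,1} = 0
G(9) = mex{3,3,2,1} = 0
G(10) = mex{0,3,3,2,0} = 1
G(11) = mex{0,0,3,2,0} = 1
G(12) = mex{1,0,0,3,1} = 2

2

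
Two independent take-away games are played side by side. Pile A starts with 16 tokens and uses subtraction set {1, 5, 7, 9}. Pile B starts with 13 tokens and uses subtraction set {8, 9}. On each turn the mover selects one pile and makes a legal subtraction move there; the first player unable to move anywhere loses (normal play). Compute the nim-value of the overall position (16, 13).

Pile A, S = {1, 5, 7, 9}:
n :  0  1  2  3  4  5  6  7  8  9 10 11 12 13 14 15 16
G :  0  1  0  1  0  1  0  1  0  1  0  1  0  1  0  1  0
G_A(16) = 0.
Pile B, S = {8, 9}:
n :  0  1  2  3  4  5  6  7  8  9 10 11 12 13
G :  0  0  0  0  0  0  0  0  1  1  1  1  1  1
G_B(13) = 1.
Combined Grundy value = 0 ⊕ 1 = 1.

1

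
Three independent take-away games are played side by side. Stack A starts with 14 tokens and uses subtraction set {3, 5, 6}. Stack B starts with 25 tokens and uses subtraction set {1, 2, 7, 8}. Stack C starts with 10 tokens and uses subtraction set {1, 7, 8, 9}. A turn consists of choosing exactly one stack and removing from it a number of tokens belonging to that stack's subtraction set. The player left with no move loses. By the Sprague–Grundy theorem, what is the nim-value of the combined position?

Stack A, S = {3, 5, 6}:
n :  0  1  2  3  4  5  6  7  8  9 10 11 12 13 14
G :  0  0  0  1  1  1  2  2  2  0  0  0  1  1  1
G_A(14) = 1.
Stack B, S = {1, 2, 7, 8}:
n :  0  1  2  3  4  5  6  7  8  9 10 11 12 13 14 15 16 17 18 19 20 21 22 23 24 25
G :  0  1  2  0  1  2  0  1  2  0  1  2  0  1  2  0  1  2  0  1  2  0  1  2  0  1
G_B(25) = 1.
Stack C, S = {1, 7, 8, 9}:
G(0) = 0
G(1) = mex{0} = 1
G(2) = mex{1} = 0
G(3) = mex{0} = 1
G(4) = mex{1} = 0
G(5) = mex{0} = 1
G(6) = mex{1} = 0
G(7) = mex{0,0} = 1
G(8) = mex{1,1,0} = 2
G(9) = mex{2,0,1,0} = 3
G(10) = mex{3,1,0,1} = 2
G_C(10) = 2.
Combined Grundy value = 1 ⊕ 1 ⊕ 2 = 2.

2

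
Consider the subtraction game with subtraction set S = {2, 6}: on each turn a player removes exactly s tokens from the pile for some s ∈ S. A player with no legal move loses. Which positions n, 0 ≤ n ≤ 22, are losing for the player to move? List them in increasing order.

n :  0  1  2  3  4  5  6  7  8  9 10 11 12 13 14 15 16 17 18 19 20 21 22
G :  0  0  1  1  0  0  1  1  0  0  1  1  0  0  1  1  0  0  1  1  0  0  1
P-positions are exactly the n with G(n) = 0.

0, 1, 4, 5, 8, 9, 12, 13, 16, 17, 20, 21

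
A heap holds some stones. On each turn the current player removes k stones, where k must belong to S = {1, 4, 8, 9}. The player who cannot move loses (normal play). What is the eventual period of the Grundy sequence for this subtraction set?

n :  0  1  2  3  4  5  6  7  8  9 10 11 12 13 14 15 16 17 18 19 20 21 22 23 24 25 26 27 28 29 30 31 32 33 34 35
G :  0  1  0  1  2  0  1  0  1  2  3  2  0  1  2  3  2  0  1  0  1  2  0  1  0  1  2  3  2  0  1  2  3  2  0  1
G(n+17) = G(n) holds for n = 0,…,8 (a full window of length max(S) = 9), so the sequence is purely periodic with period 17.

17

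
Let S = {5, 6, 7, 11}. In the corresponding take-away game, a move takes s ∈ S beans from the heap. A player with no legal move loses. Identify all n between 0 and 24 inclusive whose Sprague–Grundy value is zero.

0, 1, 2, 3, 4, 16, 17, 18, 19, 20

n :  0  1  2  3  4  5  6  7  8  9 10 11 12 13 14 15 16 17 18 19 20 21 22 23 24
G :  0  0  0  0  0  1  1  1  1  1  2  2  2  2  2  3  0  0  0  0  0  1  1  1  1
P-positions are exactly the n with G(n) = 0.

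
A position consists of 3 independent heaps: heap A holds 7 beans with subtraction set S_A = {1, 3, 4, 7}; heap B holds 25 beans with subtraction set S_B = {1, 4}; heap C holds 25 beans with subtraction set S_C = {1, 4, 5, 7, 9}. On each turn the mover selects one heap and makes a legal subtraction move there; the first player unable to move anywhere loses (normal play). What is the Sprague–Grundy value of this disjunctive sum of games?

Heap A, S = {1, 3, 4, 7}:
G(0) = 0
G(1) = mex{0} = 1
G(2) = mex{1} = 0
G(3) = mex{0,0} = 1
G(4) = mex{1,1,0} = 2
G(5) = mex{2,0,1} = 3
G(6) = mex{3,1,0} = 2
G(7) = mex{2,2,1,0} = 3
G_A(7) = 3.
Heap B, S = {1, 4}:
G(0) = 0
G(1) = mex{0} = 1
G(2) = mex{1} = 0
G(3) = mex{0} = 1
G(4) = mex{1,0} = 2
G(5) = mex{2,1} = 0
G(6) = mex{0,0} = 1
G(7) = mex{1,1} = 0
G(8) = mex{0,2} = 1
G(9) = mex{1,0} = 2
G(10) = mex{2,1} = 0
G(11) = mex{0,0} = 1
G(12) = mex{1,1} = 0
G(13) = mex{0,2} = 1
G(14) = mex{1,0} = 2
G(15) = mex{2,1} = 0
G(16) = mex{0,0} = 1
G(17) = mex{1,1} = 0
G(18) = mex{0,2} = 1
G(19) = mex{1,0} = 2
G(20) = mex{2,1} = 0
G(21) = mex{0,0} = 1
G(22) = mex{1,1} = 0
G(23) = mex{0,2} = 1
G(24) = mex{1,0} = 2
G(25) = mex{2,1} = 0
G_B(25) = 0.
Heap C, S = {1, 4, 5, 7, 9}:
n :  0  1  2  3  4  5  6  7  8  9 10 11 12 13 14 15 16 17 18 19 20 21 22 23 24 25
G :  0  1  0  1  2  3  2  3  0  1  0  1  2  3  2  3  0  1  0  1  2  3  2  3  0  1
G_C(25) = 1.
Combined Grundy value = 3 ⊕ 0 ⊕ 1 = 2.

2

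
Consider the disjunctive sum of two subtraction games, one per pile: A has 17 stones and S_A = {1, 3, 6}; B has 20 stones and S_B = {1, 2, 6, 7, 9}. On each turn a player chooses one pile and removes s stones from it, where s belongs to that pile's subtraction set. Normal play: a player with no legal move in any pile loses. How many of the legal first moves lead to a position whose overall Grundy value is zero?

3

Pile A, S = {1, 3, 6}:
n :  0  1  2  3  4  5  6  7  8  9 10 11 12 13 14 15 16 17
G :  0  1  0  1  0  1  2  3  2  0  1  0  1  0  1  2  3  2
G_A(17) = 2.
Pile B, S = {1, 2, 6, 7, 9}:
G(0) = 0
G(1) = mex{0} = 1
G(2) = mex{1,0} = 2
G(3) = mex{2,1} = 0
G(4) = mex{0,2} = 1
G(5) = mex{1,0} = 2
G(6) = mex{2,1,0} = 3
G(7) = mex{3,2,1,0} = 4
G(8) = mex{4,3,2,1} = 0
G(9) = mex{0,4,0,2,0} = 1
G(10) = mex{1,0,1,0,1} = 2
G(11) = mex{2,1,2,1,2} = 0
G(12) = mex{0,2,3,2,0} = 1
G(13) = mex{1,0,4,3,1} = 2
G(14) = mex{2,1,0,4,2} = 3
G(15) = mex{3,2,1,0,3} = 4
G(16) = mex{4,3,2,1,4} = 0
G(17) = mex{0,4,0,2,0} = 1
G(18) = mex{1,0,1,0,1} = 2
G(19) = mex{2,1,2,1,2} = 0
G(20) = mex{0,2,3,2,0} = 1
G_B(20) = 1.
Combined Grundy value = 2 ⊕ 1 = 3.
A winning move leaves total XOR = 0, i.e. changes one component's Grundy value g to g ⊕ X where X is the current total.
Pile A: need g' = 2⊕3 = 1. Options: 17−1→G=3, 17−3→G=1, 17−6→G=0. Hits: 1.
Pile B: need g' = 1⊕3 = 2. Options: 20−1→G=0, 20−2→G=2, 20−6→G=3, 20−7→G=2, 20−9→G=0. Hits: 2.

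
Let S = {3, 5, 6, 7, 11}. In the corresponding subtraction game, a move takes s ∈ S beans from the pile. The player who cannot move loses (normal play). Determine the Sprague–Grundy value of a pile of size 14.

0

n :  0  1  2  3  4  5  6  7  8  9 10 11 12 13 14
G :  0  0  0  1  1  1  2  2  2  3  0  3  4  1  0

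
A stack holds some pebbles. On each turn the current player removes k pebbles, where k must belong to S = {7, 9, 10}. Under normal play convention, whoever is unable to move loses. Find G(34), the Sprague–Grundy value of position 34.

0

n :  0  1  2  3  4  5  6  7  8  9 10 11 12 13 14 15 16 17 18 19 20 21 22 23 24 25 26 27 28 29 30 31 32 33 34
G :  0  0  0  0  0  0  0  1  1  1  1  1  1  1  2  2  2  0  0  0  0  0  0  0  1  1  1  1  1  1  1  2  2  2  0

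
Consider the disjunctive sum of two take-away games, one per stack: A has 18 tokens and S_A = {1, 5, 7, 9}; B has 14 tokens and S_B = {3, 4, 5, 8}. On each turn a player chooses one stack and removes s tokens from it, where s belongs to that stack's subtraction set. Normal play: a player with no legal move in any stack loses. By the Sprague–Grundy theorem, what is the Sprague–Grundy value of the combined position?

Stack A, S = {1, 5, 7, 9}:
n :  0  1  2  3  4  5  6  7  8  9 10 11 12 13 14 15 16 17 18
G :  0  1  0  1  0  1  0  1  0  1  0  1  0  1  0  1  0  1  0
G_A(18) = 0.
Stack B, S = {3, 4, 5, 8}:
G(0) = 0
G(1) = mex{} = 0
G(2) = mex{} = 0
G(3) = mex{0} = 1
G(4) = mex{0,0} = 1
G(5) = mex{0,0,0} = 1
G(6) = mex{1,0,0} = 2
G(7) = mex{1,1,0} = 2
G(8) = mex{1,1,1,0} = 2
G(9) = mex{2,1,1,0} = 3
G(10) = mex{2,2,1,0} = 3
G(11) = mex{2,2,2,1} = 0
G(12) = mex{3,2,2,1} = 0
G(13) = mex{3,3,2,1} = 0
G(14) = mex{0,3,3,2} = 1
G_B(14) = 1.
Combined Grundy value = 0 ⊕ 1 = 1.

1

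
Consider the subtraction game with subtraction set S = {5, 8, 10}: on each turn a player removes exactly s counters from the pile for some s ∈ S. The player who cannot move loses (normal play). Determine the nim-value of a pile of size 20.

1

n :  0  1  2  3  4  5  6  7  8  9 10 11 12 13 14 15 16 17 18 19 20
G :  0  0  0  0  0  1  1  1  1  1  2  2  2  2  2  0  0  0  0  0  1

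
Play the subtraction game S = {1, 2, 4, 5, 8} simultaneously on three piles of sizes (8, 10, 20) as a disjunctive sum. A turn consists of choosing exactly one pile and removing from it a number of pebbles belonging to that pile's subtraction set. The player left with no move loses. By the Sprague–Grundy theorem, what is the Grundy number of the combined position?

All piles use S = {1, 2, 4, 5, 8}:
n :  0  1  2  3  4  5  6  7  8  9 10 11 12 13 14 15 16 17 18 19 20
G :  0  1  2  0  1  2  0  1  2  0  1  2  0  1  2  0  1  2  0  1  2
Pile A: G(8) = 2.
Pile B: G(10) = 1.
Pile C: G(20) = 2.
Combined Grundy value = 2 ⊕ 1 ⊕ 2 = 1.

1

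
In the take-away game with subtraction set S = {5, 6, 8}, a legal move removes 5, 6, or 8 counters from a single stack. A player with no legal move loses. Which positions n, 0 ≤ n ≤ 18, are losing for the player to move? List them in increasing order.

G(0) = 0
G(1) = mex{} = 0
G(2) = mex{} = 0
G(3) = mex{} = 0
G(4) = mex{} = 0
G(5) = mex{0} = 1
G(6) = mex{0,0} = 1
G(7) = mex{0,0} = 1
G(8) = mex{0,0,0} = 1
G(9) = mex{0,0,0} = 1
G(10) = mex{1,0,0} = 2
G(11) = mex{1,1,0} = 2
G(12) = mex{1,1,0} = 2
G(13) = mex{1,1,1} = 0
G(14) = mex{1,1,1} = 0
G(15) = mex{2,1,1} = 0
G(16) = mex{2,2,1} = 0
G(17) = mex{2,2,1} = 0
G(18) = mex{0,2,2} = 1
P-positions are exactly the n with G(n) = 0.

0, 1, 2, 3, 4, 13, 14, 15, 16, 17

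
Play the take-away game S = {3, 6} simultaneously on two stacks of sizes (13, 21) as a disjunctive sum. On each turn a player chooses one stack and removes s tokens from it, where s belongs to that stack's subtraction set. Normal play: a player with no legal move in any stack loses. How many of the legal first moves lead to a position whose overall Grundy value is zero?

All stacks use S = {3, 6}:
G(0) = 0
G(1) = mex{} = 0
G(2) = mex{} = 0
G(3) = mex{0} = 1
G(4) = mex{0} = 1
G(5) = mex{0} = 1
G(6) = mex{1,0} = 2
G(7) = mex{1,0} = 2
G(8) = mex{1,0} = 2
G(9) = mex{2,1} = 0
G(10) = mex{2,1} = 0
G(11) = mex{2,1} = 0
G(12) = mex{0,2} = 1
G(13) = mex{0,2} = 1
G(14) = mex{0,2} = 1
G(15) = mex{1,0} = 2
G(16) = mex{1,0} = 2
G(17) = mex{1,0} = 2
G(18) = mex{2,1} = 0
G(19) = mex{2,1} = 0
G(20) = mex{2,1} = 0
G(21) = mex{0,2} = 1
Stack A: G(13) = 1.
Stack B: G(21) = 1.
Combined Grundy value = 1 ⊕ 1 = 0.
A winning move leaves total XOR = 0, i.e. changes one component's Grundy value g to g ⊕ X where X is the current total.
Stack A: target g' = 1⊕0 = 1, but every legal move changes the Grundy value (mex property), so 0 moves.
Stack B: target g' = 1⊕0 = 1, but every legal move changes the Grundy value (mex property), so 0 moves.

0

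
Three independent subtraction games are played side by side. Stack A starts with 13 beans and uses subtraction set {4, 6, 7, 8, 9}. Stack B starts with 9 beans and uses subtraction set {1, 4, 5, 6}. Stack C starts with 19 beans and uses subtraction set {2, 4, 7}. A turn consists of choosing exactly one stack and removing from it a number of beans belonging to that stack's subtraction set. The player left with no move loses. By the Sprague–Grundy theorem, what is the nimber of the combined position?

2

Stack A, S = {4, 6, 7, 8, 9}:
G(0) = 0
G(1) = mex{} = 0
G(2) = mex{} = 0
G(3) = mex{} = 0
G(4) = mex{0} = 1
G(5) = mex{0} = 1
G(6) = mex{0,0} = 1
G(7) = mex{0,0,0} = 1
G(8) = mex{1,0,0,0} = 2
G(9) = mex{1,0,0,0,0} = 2
G(10) = mex{1,1,0,0,0} = 2
G(11) = mex{1,1,1,0,0} = 2
G(12) = mex{2,1,1,1,0} = 3
G(13) = mex{2,1,1,1,1} = 0
G_A(13) = 0.
Stack B, S = {1, 4, 5, 6}:
G(0) = 0
G(1) = mex{0} = 1
G(2) = mex{1} = 0
G(3) = mex{0} = 1
G(4) = mex{1,0} = 2
G(5) = mex{2,1,0} = 3
G(6) = mex{3,0,1,0} = 2
G(7) = mex{2,1,0,1} = 3
G(8) = mex{3,2,1,0} = 4
G(9) = mex{4,3,2,1} = 0
G_B(9) = 0.
Stack C, S = {2, 4, 7}:
G(0) = 0
G(1) = mex{} = 0
G(2) = mex{0} = 1
G(3) = mex{0} = 1
G(4) = mex{1,0} = 2
G(5) = mex{1,0} = 2
G(6) = mex{2,1} = 0
G(7) = mex{2,1,0} = 3
G(8) = mex{0,2,0} = 1
G(9) = mex{3,2,1} = 0
G(10) = mex{1,0,1} = 2
G(11) = mex{0,3,2} = 1
G(12) = mex{2,1,2} = 0
G(13) = mex{1,0,0} = 2
G(14) = mex{0,2,3} = 1
G(15) = mex{2,1,1} = 0
G(16) = mex{1,0,0} = 2
G(17) = mex{0,2,2} = 1
G(18) = mex{2,1,1} = 0
G(19) = mex{1,0,0} = 2
G_C(19) = 2.
Combined Grundy value = 0 ⊕ 0 ⊕ 2 = 2.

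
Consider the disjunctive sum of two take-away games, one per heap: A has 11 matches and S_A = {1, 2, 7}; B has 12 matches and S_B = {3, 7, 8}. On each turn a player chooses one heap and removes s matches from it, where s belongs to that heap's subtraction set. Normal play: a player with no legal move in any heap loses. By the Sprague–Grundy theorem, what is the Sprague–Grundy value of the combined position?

2

Heap A, S = {1, 2, 7}:
G(0) = 0
G(1) = mex{0} = 1
G(2) = mex{1,0} = 2
G(3) = mex{2,1} = 0
G(4) = mex{0,2} = 1
G(5) = mex{1,0} = 2
G(6) = mex{2,1} = 0
G(7) = mex{0,2,0} = 1
G(8) = mex{1,0,1} = 2
G(9) = mex{2,1,2} = 0
G(10) = mex{0,2,0} = 1
G(11) = mex{1,0,1} = 2
G_A(11) = 2.
Heap B, S = {3, 7, 8}:
G(0) = 0
G(1) = mex{} = 0
G(2) = mex{} = 0
G(3) = mex{0} = 1
G(4) = mex{0} = 1
G(5) = mex{0} = 1
G(6) = mex{1} = 0
G(7) = mex{1,0} = 2
G(8) = mex{1,0,0} = 2
G(9) = mex{0,0,0} = 1
G(10) = mex{2,1,0} = 3
G(11) = mex{2,1,1} = 0
G(12) = mex{1,1,1} = 0
G_B(12) = 0.
Combined Grundy value = 2 ⊕ 0 = 2.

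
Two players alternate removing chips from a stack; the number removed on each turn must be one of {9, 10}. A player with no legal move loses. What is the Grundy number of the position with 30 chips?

1

n :  0  1  2  3  4  5  6  7  8  9 10 11 12 13 14 15 16 17 18 19 20 21 22 23 24 25 26 27 28 29 30
G :  0  0  0  0  0  0  0  0  0  1  1  1  1  1  1  1  1  1  2  0  0  0  0  0  0  0  0  0  1  1  1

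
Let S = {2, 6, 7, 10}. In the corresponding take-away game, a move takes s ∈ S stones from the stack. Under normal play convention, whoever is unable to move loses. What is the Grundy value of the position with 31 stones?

G(0) = 0
G(1) = mex{} = 0
G(2) = mex{0} = 1
G(3) = mex{0} = 1
G(4) = mex{1} = 0
G(5) = mex{1} = 0
G(6) = mex{0,0} = 1
G(7) = mex{0,0,0} = 1
G(8) = mex{1,1,0} = 2
G(9) = mex{1,1,1} = 0
G(10) = mex{2,0,1,0} = 3
G(11) = mex{0,0,0,0} = 1
G(12) = mex{3,1,0,1} = 2
G(13) = mex{1,1,1,1} = 0
G(14) = mex{2,2,1,0} = 3
G(15) = mex{0,0,2,0} = 1
G(16) = mex{3,3,0,1} = 2
G(17) = mex{1,1,3,1} = 0
G(18) = mex{2,2,1,2} = 0
G(19) = mex{0,0,2,0} = 1
G(20) = mex{0,3,0,3} = 1
G(21) = mex{1,1,3,1} = 0
G(22) = mex{1,2,1,2} = 0
G(23) = mex{0,0,2,0} = 1
G(24) = mex{0,0,0,3} = 1
G(25) = mex{1,1,0,1} = 2
G(26) = mex{1,1,1,2} = 0
G(27) = mex{2,0,1,0} = 3
G(28) = mex{0,0,0,0} = 1
G(29) = mex{3,1,0,1} = 2
G(30) = mex{1,1,1,1} = 0
G(31) = mex{2,2,1,0} = 3

3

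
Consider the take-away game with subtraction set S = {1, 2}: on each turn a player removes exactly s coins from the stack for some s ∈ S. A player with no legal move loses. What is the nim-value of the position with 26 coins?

2

G(0) = 0
G(1) = mex{0} = 1
G(2) = mex{1,0} = 2
G(3) = mex{2,1} = 0
G(4) = mex{0,2} = 1
G(5) = mex{1,0} = 2
G(6) = mex{2,1} = 0
G(7) = mex{0,2} = 1
G(8) = mex{1,0} = 2
G(9) = mex{2,1} = 0
G(10) = mex{0,2} = 1
G(11) = mex{1,0} = 2
G(12) = mex{2,1} = 0
G(13) = mex{0,2} = 1
G(14) = mex{1,0} = 2
G(15) = mex{2,1} = 0
G(16) = mex{0,2} = 1
G(17) = mex{1,0} = 2
G(18) = mex{2,1} = 0
G(19) = mex{0,2} = 1
G(20) = mex{1,0} = 2
G(21) = mex{2,1} = 0
G(22) = mex{0,2} = 1
G(23) = mex{1,0} = 2
G(24) = mex{2,1} = 0
G(25) = mex{0,2} = 1
G(26) = mex{1,0} = 2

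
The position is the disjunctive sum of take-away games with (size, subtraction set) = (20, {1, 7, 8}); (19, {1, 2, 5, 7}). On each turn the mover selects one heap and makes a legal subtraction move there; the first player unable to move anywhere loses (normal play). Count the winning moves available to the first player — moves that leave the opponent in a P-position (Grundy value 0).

0

Heap A, S = {1, 7, 8}:
G(0) = 0
G(1) = mex{0} = 1
G(2) = mex{1} = 0
G(3) = mex{0} = 1
G(4) = mex{1} = 0
G(5) = mex{0} = 1
G(6) = mex{1} = 0
G(7) = mex{0,0} = 1
G(8) = mex{1,1,0} = 2
G(9) = mex{2,0,1} = 3
G(10) = mex{3,1,0} = 2
G(11) = mex{2,0,1} = 3
G(12) = mex{3,1,0} = 2
G(13) = mex{2,0,1} = 3
G(14) = mex{3,1,0} = 2
G(15) = mex{2,2,1} = 0
G(16) = mex{0,3,2} = 1
G(17) = mex{1,2,3} = 0
G(18) = mex{0,3,2} = 1
G(19) = mex{1,2,3} = 0
G(20) = mex{0,3,2} = 1
G_A(20) = 1.
Heap B, S = {1, 2, 5, 7}:
G(0) = 0
G(1) = mex{0} = 1
G(2) = mex{1,0} = 2
G(3) = mex{2,1} = 0
G(4) = mex{0,2} = 1
G(5) = mex{1,0,0} = 2
G(6) = mex{2,1,1} = 0
G(7) = mex{0,2,2,0} = 1
G(8) = mex{1,0,0,1} = 2
G(9) = mex{2,1,1,2} = 0
G(10) = mex{0,2,2,0} = 1
G(11) = mex{1,0,0,1} = 2
G(12) = mex{2,1,1,2} = 0
G(13) = mex{0,2,2,0} = 1
G(14) = mex{1,0,0,1} = 2
G(15) = mex{2,1,1,2} = 0
G(16) = mex{0,2,2,0} = 1
G(17) = mex{1,0,0,1} = 2
G(18) = mex{2,1,1,2} = 0
G(19) = mex{0,2,2,0} = 1
G_B(19) = 1.
Combined Grundy value = 1 ⊕ 1 = 0.
A winning move leaves total XOR = 0, i.e. changes one component's Grundy value g to g ⊕ X where X is the current total.
Heap A: target g' = 1⊕0 = 1, but every legal move changes the Grundy value (mex property), so 0 moves.
Heap B: target g' = 1⊕0 = 1, but every legal move changes the Grundy value (mex property), so 0 moves.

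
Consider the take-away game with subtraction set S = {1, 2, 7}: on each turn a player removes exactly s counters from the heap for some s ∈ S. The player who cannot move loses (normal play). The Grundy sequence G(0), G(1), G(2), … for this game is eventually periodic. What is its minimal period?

3

G(0) = 0
G(1) = mex{0} = 1
G(2) = mex{1,0} = 2
G(3) = mex{2,1} = 0
G(4) = mex{0,2} = 1
G(5) = mex{1,0} = 2
G(6) = mex{2,1} = 0
G(7) = mex{0,2,0} = 1
G(8) = mex{1,0,1} = 2
G(9) = mex{2,1,2} = 0
G(10) = mex{0,2,0} = 1
G(11) = mex{1,0,1} = 2
G(12) = mex{2,1,2} = 0
G(13) = mex{0,2,0} = 1
G(14) = mex{1,0,1} = 2
G(n+3) = G(n) holds for n = 0,…,6 (a full window of length max(S) = 7), so the sequence is purely periodic with period 3.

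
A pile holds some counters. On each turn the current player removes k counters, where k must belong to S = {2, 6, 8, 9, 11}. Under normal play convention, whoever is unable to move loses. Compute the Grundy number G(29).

n :  0  1  2  3  4  5  6  7  8  9 10 11 12 13 14 15 16 17 18 19 20 21 22 23 24 25 26 27 28 29
G :  0  0  1  1  0  0  1  1  2  2  3  3  2  2  3  3  4  0  0  1  1  0  0  1  1  2  2  3  3  2

2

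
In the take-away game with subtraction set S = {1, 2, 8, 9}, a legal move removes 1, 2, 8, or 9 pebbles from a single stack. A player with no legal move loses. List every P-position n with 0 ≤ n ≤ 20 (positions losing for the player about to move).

G(0) = 0
G(1) = mex{0} = 1
G(2) = mex{1,0} = 2
G(3) = mex{2,1} = 0
G(4) = mex{0,2} = 1
G(5) = mex{1,0} = 2
G(6) = mex{2,1} = 0
G(7) = mex{0,2} = 1
G(8) = mex{1,0,0} = 2
G(9) = mex{2,1,1,0} = 3
G(10) = mex{3,2,2,1} = 0
G(11) = mex{0,3,0,2} = 1
G(12) = mex{1,0,1,0} = 2
G(13) = mex{2,1,2,1} = 0
G(14) = mex{0,2,0,2} = 1
G(15) = mex{1,0,1,0} = 2
G(16) = mex{2,1,2,1} = 0
G(17) = mex{0,2,3,2} = 1
G(18) = mex{1,0,0,3} = 2
G(19) = mex{2,1,1,0} = 3
G(20) = mex{3,2,2,1} = 0
P-positions are exactly the n with G(n) = 0.

0, 3, 6, 10, 13, 16, 20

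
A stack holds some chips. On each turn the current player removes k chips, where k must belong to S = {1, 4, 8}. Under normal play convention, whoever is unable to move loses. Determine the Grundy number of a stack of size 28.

2

G(0) = 0
G(1) = mex{0} = 1
G(2) = mex{1} = 0
G(3) = mex{0} = 1
G(4) = mex{1,0} = 2
G(5) = mex{2,1} = 0
G(6) = mex{0,0} = 1
G(7) = mex{1,1} = 0
G(8) = mex{0,2,0} = 1
G(9) = mex{1,0,1} = 2
G(10) = mex{2,1,0} = 3
G(11) = mex{3,0,1} = 2
G(12) = mex{2,1,2} = 0
G(13) = mex{0,2,0} = 1
G(14) = mex{1,3,1} = 0
G(15) = mex{0,2,0} = 1
G(16) = mex{1,0,1} = 2
G(17) = mex{2,1,2} = 0
G(18) = mex{0,0,3} = 1
G(19) = mex{1,1,2} = 0
G(20) = mex{0,2,0} = 1
G(21) = mex{1,0,1} = 2
G(22) = mex{2,1,0} = 3
G(23) = mex{3,0,1} = 2
G(24) = mex{2,1,2} = 0
G(25) = mex{0,2,0} = 1
G(26) = mex{1,3,1} = 0
G(27) = mex{0,2,0} = 1
G(28) = mex{1,0,1} = 2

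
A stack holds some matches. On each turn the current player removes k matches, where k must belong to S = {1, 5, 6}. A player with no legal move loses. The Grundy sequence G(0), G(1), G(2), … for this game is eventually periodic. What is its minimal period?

11

n :  0  1  2  3  4  5  6  7  8  9 10 11 12 13 14 15 16 17 18 19 20 21 22 23
G :  0  1  0  1  0  1  2  3  2  3  2  0  1  0  1  0  1  2  3  2  3  2  0  1
G(n+11) = G(n) holds for n = 0,…,5 (a full window of length max(S) = 6), so the sequence is purely periodic with period 11.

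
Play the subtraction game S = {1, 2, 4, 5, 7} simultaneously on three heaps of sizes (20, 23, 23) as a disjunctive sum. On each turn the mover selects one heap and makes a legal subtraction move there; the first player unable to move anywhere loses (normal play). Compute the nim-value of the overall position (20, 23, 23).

All heaps use S = {1, 2, 4, 5, 7}:
n :  0  1  2  3  4  5  6  7  8  9 10 11 12 13 14 15 16 17 18 19 20 21 22 23
G :  0  1  2  0  1  2  0  1  2  0  1  2  0  1  2  0  1  2  0  1  2  0  1  2
Heap A: G(20) = 2.
Heap B: G(23) = 2.
Heap C: G(23) = 2.
Combined Grundy value = 2 ⊕ 2 ⊕ 2 = 2.

2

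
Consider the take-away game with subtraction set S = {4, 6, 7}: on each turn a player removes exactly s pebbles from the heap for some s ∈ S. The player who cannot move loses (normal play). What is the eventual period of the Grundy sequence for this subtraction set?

11

G(0) = 0
G(1) = mex{} = 0
G(2) = mex{} = 0
G(3) = mex{} = 0
G(4) = mex{0} = 1
G(5) = mex{0} = 1
G(6) = mex{0,0} = 1
G(7) = mex{0,0,0} = 1
G(8) = mex{1,0,0} = 2
G(9) = mex{1,0,0} = 2
G(10) = mex{1,1,0} = 2
G(11) = mex{1,1,1} = 0
G(12) = mex{2,1,1} = 0
G(13) = mex{2,1,1} = 0
G(14) = mex{2,2,1} = 0
G(15) = mex{0,2,2} = 1
G(16) = mex{0,2,2} = 1
G(17) = mex{0,0,2} = 1
G(18) = mex{0,0,0} = 1
G(19) = mex{1,0,0} = 2
G(20) = mex{1,0,0} = 2
G(21) = mex{1,1,0} = 2
G(22) = mex{1,1,1} = 0
G(23) = mex{2,1,1} = 0
G(n+11) = G(n) holds for n = 0,…,6 (a full window of length max(S) = 7), so the sequence is purely periodic with period 11.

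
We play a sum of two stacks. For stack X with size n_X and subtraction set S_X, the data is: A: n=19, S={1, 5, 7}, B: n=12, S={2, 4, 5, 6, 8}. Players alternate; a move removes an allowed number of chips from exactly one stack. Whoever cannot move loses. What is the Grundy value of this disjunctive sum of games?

0

Stack A, S = {1, 5, 7}:
n :  0  1  2  3  4  5  6  7  8  9 10 11 12 13 14 15 16 17 18 19
G :  0  1  0  1  0  1  0  1  0  1  0  1  0  1  0  1  0  1  0  1
G_A(19) = 1.
Stack B, S = {2, 4, 5, 6, 8}:
n :  0  1  2  3  4  5  6  7  8  9 10 11 12
G :  0  0  1  1  2  2  3  3  4  4  0  0  1
G_B(12) = 1.
Combined Grundy value = 1 ⊕ 1 = 0.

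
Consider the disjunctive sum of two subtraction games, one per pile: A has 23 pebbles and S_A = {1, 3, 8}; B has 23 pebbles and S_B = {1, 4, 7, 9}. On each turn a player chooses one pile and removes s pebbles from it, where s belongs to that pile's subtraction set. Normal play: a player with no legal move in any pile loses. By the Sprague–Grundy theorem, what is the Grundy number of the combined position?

Pile A, S = {1, 3, 8}:
n :  0  1  2  3  4  5  6  7  8  9 10 11 12 13 14 15 16 17 18 19 20 21 22 23
G :  0  1  0  1  0  1  0  1  2  3  2  0  1  0  1  0  1  0  1  2  3  2  0  1
G_A(23) = 1.
Pile B, S = {1, 4, 7, 9}:
n :  0  1  2  3  4  5  6  7  8  9 10 11 12 13 14 15 16 17 18 19 20 21 22 23
G :  0  1  0  1  2  0  1  2  0  1  0  1  2  0  1  2  0  1  0  1  2  0  1  2
G_B(23) = 2.
Combined Grundy value = 1 ⊕ 2 = 3.

3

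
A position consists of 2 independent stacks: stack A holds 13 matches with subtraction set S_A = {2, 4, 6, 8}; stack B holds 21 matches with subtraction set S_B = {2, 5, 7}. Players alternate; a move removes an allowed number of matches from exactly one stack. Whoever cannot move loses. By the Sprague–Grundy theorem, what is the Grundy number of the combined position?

Stack A, S = {2, 4, 6, 8}:
G(0) = 0
G(1) = mex{} = 0
G(2) = mex{0} = 1
G(3) = mex{0} = 1
G(4) = mex{1,0} = 2
G(5) = mex{1,0} = 2
G(6) = mex{2,1,0} = 3
G(7) = mex{2,1,0} = 3
G(8) = mex{3,2,1,0} = 4
G(9) = mex{3,2,1,0} = 4
G(10) = mex{4,3,2,1} = 0
G(11) = mex{4,3,2,1} = 0
G(12) = mex{0,4,3,2} = 1
G(13) = mex{0,4,3,2} = 1
G_A(13) = 1.
Stack B, S = {2, 5, 7}:
n :  0  1  2  3  4  5  6  7  8  9 10 11 12 13 14 15 16 17 18 19 20 21
G :  0  0  1  1  0  2  1  3  2  2  0  3  1  0  0  1  1  2  2  3  3  2
G_B(21) = 2.
Combined Grundy value = 1 ⊕ 2 = 3.

3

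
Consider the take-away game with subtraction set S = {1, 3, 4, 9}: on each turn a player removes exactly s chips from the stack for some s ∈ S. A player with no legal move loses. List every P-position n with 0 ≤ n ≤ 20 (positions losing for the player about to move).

n :  0  1  2  3  4  5  6  7  8  9 10 11 12 13 14 15 16 17 18 19 20
G :  0  1  0  1  2  3  2  0  1  4  3  2  0  1  0  1  2  3  2  0  1
P-positions are exactly the n with G(n) = 0.

0, 2, 7, 12, 14, 19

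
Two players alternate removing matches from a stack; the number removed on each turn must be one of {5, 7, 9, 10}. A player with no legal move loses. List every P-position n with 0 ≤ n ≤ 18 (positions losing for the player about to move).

n :  0  1  2  3  4  5  6  7  8  9 10 11 12 13 14 15 16 17 18
G :  0  0  0  0  0  1  1  1  1  1  2  2  2  2  2  0  0  0  0
P-positions are exactly the n with G(n) = 0.

0, 1, 2, 3, 4, 15, 16, 17, 18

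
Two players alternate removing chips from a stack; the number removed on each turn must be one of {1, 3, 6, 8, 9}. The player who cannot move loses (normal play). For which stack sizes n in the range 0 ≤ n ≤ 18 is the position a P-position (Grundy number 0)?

G(0) = 0
G(1) = mex{0} = 1
G(2) = mex{1} = 0
G(3) = mex{0,0} = 1
G(4) = mex{1,1} = 0
G(5) = mex{0,0} = 1
G(6) = mex{1,1,0} = 2
G(7) = mex{2,0,1} = 3
G(8) = mex{3,1,0,0} = 2
G(9) = mex{2,2,1,1,0} = 3
G(10) = mex{3,3,0,0,1} = 2
G(11) = mex{2,2,1,1,0} = 3
G(12) = mex{3,3,2,0,1} = 4
G(13) = mex{4,2,3,1,0} = 5
G(14) = mex{5,3,2,2,1} = 0
G(15) = mex{0,4,3,3,2} = 1
G(16) = mex{1,5,2,2,3} = 0
G(17) = mex{0,0,3,3,2} = 1
G(18) = mex{1,1,4,2,3} = 0
P-positions are exactly the n with G(n) = 0.

0, 2, 4, 14, 16, 18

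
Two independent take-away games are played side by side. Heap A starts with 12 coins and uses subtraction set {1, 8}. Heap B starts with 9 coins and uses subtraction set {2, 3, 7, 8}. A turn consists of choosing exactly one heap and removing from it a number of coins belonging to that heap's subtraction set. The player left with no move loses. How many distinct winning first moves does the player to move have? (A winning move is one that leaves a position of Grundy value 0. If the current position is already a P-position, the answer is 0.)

2

Heap A, S = {1, 8}:
G(0) = 0
G(1) = mex{0} = 1
G(2) = mex{1} = 0
G(3) = mex{0} = 1
G(4) = mex{1} = 0
G(5) = mex{0} = 1
G(6) = mex{1} = 0
G(7) = mex{0} = 1
G(8) = mex{1,0} = 2
G(9) = mex{2,1} = 0
G(10) = mex{0,0} = 1
G(11) = mex{1,1} = 0
G(12) = mex{0,0} = 1
G_A(12) = 1.
Heap B, S = {2, 3, 7, 8}:
G(0) = 0
G(1) = mex{} = 0
G(2) = mex{0} = 1
G(3) = mex{0,0} = 1
G(4) = mex{1,0} = 2
G(5) = mex{1,1} = 0
G(6) = mex{2,1} = 0
G(7) = mex{0,2,0} = 1
G(8) = mex{0,0,0,0} = 1
G(9) = mex{1,0,1,0} = 2
G_B(9) = 2.
Combined Grundy value = 1 ⊕ 2 = 3.
A winning move leaves total XOR = 0, i.e. changes one component's Grundy value g to g ⊕ X where X is the current total.
Heap A: need g' = 1⊕3 = 2. Options: 12−1→G=0, 12−8→G=0. Hits: 0.
Heap B: need g' = 2⊕3 = 1. Options: 9−2→G=1, 9−3→G=0, 9−7→G=1, 9−8→G=0. Hits: 2.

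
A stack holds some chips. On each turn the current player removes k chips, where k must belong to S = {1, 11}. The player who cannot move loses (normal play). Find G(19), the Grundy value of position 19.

1

n :  0  1  2  3  4  5  6  7  8  9 10 11 12 13 14 15 16 17 18 19
G :  0  1  0  1  0  1  0  1  0  1  0  1  0  1  0  1  0  1  0  1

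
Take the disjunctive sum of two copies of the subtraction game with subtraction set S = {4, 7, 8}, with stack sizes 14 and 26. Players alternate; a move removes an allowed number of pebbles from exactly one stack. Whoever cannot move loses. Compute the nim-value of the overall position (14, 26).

All stacks use S = {4, 7, 8}:
n :  0  1  2  3  4  5  6  7  8  9 10 11 12 13 14 15 16 17 18 19 20 21 22 23 24 25 26
G :  0  0  0  0  1  1  1  1  2  2  2  2  0  0  0  0  1  1  1  1  2  2  2  2  0  0  0
Stack A: G(14) = 0.
Stack B: G(26) = 0.
Combined Grundy value = 0 ⊕ 0 = 0.

0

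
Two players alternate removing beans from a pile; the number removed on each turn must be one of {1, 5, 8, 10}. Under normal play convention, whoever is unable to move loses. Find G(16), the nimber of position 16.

1

G(0) = 0
G(1) = mex{0} = 1
G(2) = mex{1} = 0
G(3) = mex{0} = 1
G(4) = mex{1} = 0
G(5) = mex{0,0} = 1
G(6) = mex{1,1} = 0
G(7) = mex{0,0} = 1
G(8) = mex{1,1,0} = 2
G(9) = mex{2,0,1} = 3
G(10) = mex{3,1,0,0} = 2
G(11) = mex{2,0,1,1} = 3
G(12) = mex{3,1,0,0} = 2
G(13) = mex{2,2,1,1} = 0
G(14) = mex{0,3,0,0} = 1
G(15) = mex{1,2,1,1} = 0
G(16) = mex{0,3,2,0} = 1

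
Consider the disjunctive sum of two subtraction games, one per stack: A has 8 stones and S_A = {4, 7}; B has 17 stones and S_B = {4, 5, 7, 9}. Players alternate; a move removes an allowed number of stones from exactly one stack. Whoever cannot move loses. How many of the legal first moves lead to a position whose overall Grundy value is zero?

Stack A, S = {4, 7}:
n : 0 1 2 3 4 5 6 7 8
G : 0 0 0 0 1 1 1 1 2
G_A(8) = 2.
Stack B, S = {4, 5, 7, 9}:
n :  0  1  2  3  4  5  6  7  8  9 10 11 12 13 14 15 16 17
G :  0  0  0  0  1  1  1  1  2  2  2  2  3  0  0  0  0  1
G_B(17) = 1.
Combined Grundy value = 2 ⊕ 1 = 3.
A winning move leaves total XOR = 0, i.e. changes one component's Grundy value g to g ⊕ X where X is the current total.
Stack A: need g' = 2⊕3 = 1. Options: 8−4→G=1, 8−7→G=0. Hits: 1.
Stack B: need g' = 1⊕3 = 2. Options: 17−4→G=0, 17−5→G=3, 17−7→G=2, 17−9→G=2. Hits: 2.

3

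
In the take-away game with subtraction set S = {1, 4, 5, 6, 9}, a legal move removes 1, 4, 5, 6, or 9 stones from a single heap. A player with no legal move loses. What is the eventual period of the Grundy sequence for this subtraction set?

n :  0  1  2  3  4  5  6  7  8  9 10 11 12 13 14 15 16 17 18 19 20 21
G :  0  1  0  1  2  3  2  3  4  5  0  1  0  1  2  3  2  3  4  5  0  1
G(n+10) = G(n) holds for n = 0,…,8 (a full window of length max(S) = 9), so the sequence is purely periodic with period 10.

10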